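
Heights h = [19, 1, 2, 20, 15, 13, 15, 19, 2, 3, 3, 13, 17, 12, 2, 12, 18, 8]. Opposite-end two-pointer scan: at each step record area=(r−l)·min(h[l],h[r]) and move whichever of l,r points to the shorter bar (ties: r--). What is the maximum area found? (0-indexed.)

l=0 r=17: min(19,8)*17=136 best=136 *, r--
l=0 r=16: min(19,18)*16=288 best=288 *, r--
l=0 r=15: min(19,12)*15=180 best=288, r--
l=0 r=14: min(19,2)*14=28 best=288, r--
l=0 r=13: min(19,12)*13=156 best=288, r--
l=0 r=12: min(19,17)*12=204 best=288, r--
l=0 r=11: min(19,13)*11=143 best=288, r--
l=0 r=10: min(19,3)*10=30 best=288, r--
l=0 r=9: min(19,3)*9=27 best=288, r--
l=0 r=8: min(19,2)*8=16 best=288, r--
l=0 r=7: min(19,19)*7=133 best=288, r--
l=0 r=6: min(19,15)*6=90 best=288, r--
l=0 r=5: min(19,13)*5=65 best=288, r--
l=0 r=4: min(19,15)*4=60 best=288, r--
l=0 r=3: min(19,20)*3=57 best=288, l++
l=1 r=3: min(1,20)*2=2 best=288, l++
l=2 r=3: min(2,20)*1=2 best=288, l++

max area = 288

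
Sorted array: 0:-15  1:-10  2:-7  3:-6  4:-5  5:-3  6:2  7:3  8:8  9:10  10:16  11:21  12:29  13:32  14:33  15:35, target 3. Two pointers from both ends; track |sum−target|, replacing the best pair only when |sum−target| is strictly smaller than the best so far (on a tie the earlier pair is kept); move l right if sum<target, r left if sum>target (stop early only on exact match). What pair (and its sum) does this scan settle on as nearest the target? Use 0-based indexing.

l=0 r=15: -15+35=20 d=17 *, r--
l=0 r=14: -15+33=18 d=15 *, r--
l=0 r=13: -15+32=17 d=14 *, r--
l=0 r=12: -15+29=14 d=11 *, r--
l=0 r=11: -15+21=6 d=3 *, r--
l=0 r=10: -15+16=1 d=2 *, l++
l=1 r=10: -10+16=6 d=3, r--
l=1 r=9: -10+10=0 d=3, l++
l=2 r=9: -7+10=3 d=0 *, stop

pair (-7, 10) with sum 3 (|Δ|=0)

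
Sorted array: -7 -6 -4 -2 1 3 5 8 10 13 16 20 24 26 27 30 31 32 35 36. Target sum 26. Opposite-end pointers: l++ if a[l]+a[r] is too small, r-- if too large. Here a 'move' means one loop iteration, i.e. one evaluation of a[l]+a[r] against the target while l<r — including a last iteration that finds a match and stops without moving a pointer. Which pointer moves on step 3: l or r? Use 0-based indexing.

l

[0,19] -7+36=29 >26 → r--
[0,18] -7+35=28 >26 → r--
[0,17] -7+32=25 <26 → l++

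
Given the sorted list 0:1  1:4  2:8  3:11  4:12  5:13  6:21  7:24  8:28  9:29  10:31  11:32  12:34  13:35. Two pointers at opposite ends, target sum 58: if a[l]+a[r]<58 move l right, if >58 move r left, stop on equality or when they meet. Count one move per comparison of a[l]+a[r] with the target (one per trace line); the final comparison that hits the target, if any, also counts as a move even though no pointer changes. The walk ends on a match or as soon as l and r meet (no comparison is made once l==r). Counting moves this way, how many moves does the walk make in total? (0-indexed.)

l=0 r=13: 1+35=36 <58, l++
l=1 r=13: 4+35=39 <58, l++
l=2 r=13: 8+35=43 <58, l++
l=3 r=13: 11+35=46 <58, l++
l=4 r=13: 12+35=47 <58, l++
l=5 r=13: 13+35=48 <58, l++
l=6 r=13: 21+35=56 <58, l++
l=7 r=13: 24+35=59 >58, r--
l=7 r=12: 24+34=58, found

9 moves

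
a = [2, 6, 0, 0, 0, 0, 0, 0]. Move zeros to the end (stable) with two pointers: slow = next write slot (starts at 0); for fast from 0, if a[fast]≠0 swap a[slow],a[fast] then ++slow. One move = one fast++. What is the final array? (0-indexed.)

[2, 6, 0, 0, 0, 0, 0, 0]

slow=0 fast=0: a[fast]=2≠0 swap→a[0]=2, slow++,fast++
slow=1 fast=1: a[fast]=6≠0 swap→a[1]=6, slow++,fast++
slow=2 fast=2: a[fast]=0, fast++
slow=2 fast=3: a[fast]=0, fast++
slow=2 fast=4: a[fast]=0, fast++
slow=2 fast=5: a[fast]=0, fast++
slow=2 fast=6: a[fast]=0, fast++
slow=2 fast=7: a[fast]=0, fast++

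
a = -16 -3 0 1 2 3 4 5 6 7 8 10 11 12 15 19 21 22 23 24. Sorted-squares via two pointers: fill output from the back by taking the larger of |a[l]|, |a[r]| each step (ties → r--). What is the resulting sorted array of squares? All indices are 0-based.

[0,19] |-16|<=|24| out[19]=576 → r--
[0,18] |-16|<=|23| out[18]=529 → r--
[0,17] |-16|<=|22| out[17]=484 → r--
[0,16] |-16|<=|21| out[16]=441 → r--
[0,15] |-16|<=|19| out[15]=361 → r--
[0,14] |-16|>|15| out[14]=256 → l++
[1,14] |-3|<=|15| out[13]=225 → r--
[1,13] |-3|<=|12| out[12]=144 → r--
[1,12] |-3|<=|11| out[11]=121 → r--
[1,11] |-3|<=|10| out[10]=100 → r--
[1,10] |-3|<=|8| out[9]=64 → r--
[1,9] |-3|<=|7| out[8]=49 → r--
[1,8] |-3|<=|6| out[7]=36 → r--
[1,7] |-3|<=|5| out[6]=25 → r--
[1,6] |-3|<=|4| out[5]=16 → r--
[1,5] |-3|<=|3| out[4]=9 → r--
[1,4] |-3|>|2| out[3]=9 → l++
[2,4] |0|<=|2| out[2]=4 → r--
[2,3] |0|<=|1| out[1]=1 → r--
[2,2] |0|<=|0| out[0]=0 → r--

[0, 1, 4, 9, 9, 16, 25, 36, 49, 64, 100, 121, 144, 225, 256, 361, 441, 484, 529, 576]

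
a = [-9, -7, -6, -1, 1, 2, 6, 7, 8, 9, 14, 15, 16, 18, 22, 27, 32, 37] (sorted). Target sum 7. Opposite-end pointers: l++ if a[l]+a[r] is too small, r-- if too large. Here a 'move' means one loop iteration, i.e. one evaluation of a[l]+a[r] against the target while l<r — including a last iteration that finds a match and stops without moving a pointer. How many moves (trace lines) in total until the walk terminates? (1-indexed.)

[1,18] -9+37=28 >7 → r--
[1,17] -9+32=23 >7 → r--
[1,16] -9+27=18 >7 → r--
[1,15] -9+22=13 >7 → r--
[1,14] -9+18=9 >7 → r--
[1,13] -9+16=7 → found

6 moves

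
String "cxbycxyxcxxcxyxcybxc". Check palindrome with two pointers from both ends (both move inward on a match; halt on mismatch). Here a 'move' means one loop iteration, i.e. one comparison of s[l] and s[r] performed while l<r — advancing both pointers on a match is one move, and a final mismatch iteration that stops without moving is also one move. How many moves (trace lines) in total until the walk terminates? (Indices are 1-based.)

[1,20] 'c'=='c' → l++,r--
[2,19] 'x'=='x' → l++,r--
[3,18] 'b'=='b' → l++,r--
[4,17] 'y'=='y' → l++,r--
[5,16] 'c'=='c' → l++,r--
[6,15] 'x'=='x' → l++,r--
[7,14] 'y'=='y' → l++,r--
[8,13] 'x'=='x' → l++,r--
[9,12] 'c'=='c' → l++,r--
[10,11] 'x'=='x' → l++,r--

10 moves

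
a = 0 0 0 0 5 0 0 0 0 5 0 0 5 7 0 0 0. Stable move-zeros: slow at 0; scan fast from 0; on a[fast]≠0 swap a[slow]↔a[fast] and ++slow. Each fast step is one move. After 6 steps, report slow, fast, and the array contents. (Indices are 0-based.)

slow=1, fast=6, a=[5, 0, 0, 0, 0, 0, 0, 0, 0, 5, 0, 0, 5, 7, 0, 0, 0]

slow=0 fast=0: a[fast]=0, fast++
slow=0 fast=1: a[fast]=0, fast++
slow=0 fast=2: a[fast]=0, fast++
slow=0 fast=3: a[fast]=0, fast++
slow=0 fast=4: a[fast]=5≠0 swap→a[0]=5, slow++,fast++
slow=1 fast=5: a[fast]=0, fast++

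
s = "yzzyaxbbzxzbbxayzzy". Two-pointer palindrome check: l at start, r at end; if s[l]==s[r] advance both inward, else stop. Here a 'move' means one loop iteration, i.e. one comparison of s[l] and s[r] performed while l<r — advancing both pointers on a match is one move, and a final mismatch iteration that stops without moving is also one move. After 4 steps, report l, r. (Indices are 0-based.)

l=4, r=14

l=0 r=18: 'y'=='y', l++,r--
l=1 r=17: 'z'=='z', l++,r--
l=2 r=16: 'z'=='z', l++,r--
l=3 r=15: 'y'=='y', l++,r--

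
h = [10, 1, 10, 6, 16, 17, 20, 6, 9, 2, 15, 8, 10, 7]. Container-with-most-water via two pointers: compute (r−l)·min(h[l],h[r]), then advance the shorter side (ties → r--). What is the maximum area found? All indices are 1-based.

max area = 120

[1,14] min(10,7)*13=91 best=91 * → r--
[1,13] min(10,10)*12=120 best=120 * → r--
[1,12] min(10,8)*11=88 best=120 → r--
[1,11] min(10,15)*10=100 best=120 → l++
[2,11] min(1,15)*9=9 best=120 → l++
[3,11] min(10,15)*8=80 best=120 → l++
[4,11] min(6,15)*7=42 best=120 → l++
[5,11] min(16,15)*6=90 best=120 → r--
[5,10] min(16,2)*5=10 best=120 → r--
[5,9] min(16,9)*4=36 best=120 → r--
[5,8] min(16,6)*3=18 best=120 → r--
[5,7] min(16,20)*2=32 best=120 → l++
[6,7] min(17,20)*1=17 best=120 → l++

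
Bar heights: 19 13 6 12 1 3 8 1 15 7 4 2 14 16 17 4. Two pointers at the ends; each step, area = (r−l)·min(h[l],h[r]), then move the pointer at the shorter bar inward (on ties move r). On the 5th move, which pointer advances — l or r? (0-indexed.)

[0,15] min(19,4)*15=60 best=60 * → r--
[0,14] min(19,17)*14=238 best=238 * → r--
[0,13] min(19,16)*13=208 best=238 → r--
[0,12] min(19,14)*12=168 best=238 → r--
[0,11] min(19,2)*11=22 best=238 → r--

r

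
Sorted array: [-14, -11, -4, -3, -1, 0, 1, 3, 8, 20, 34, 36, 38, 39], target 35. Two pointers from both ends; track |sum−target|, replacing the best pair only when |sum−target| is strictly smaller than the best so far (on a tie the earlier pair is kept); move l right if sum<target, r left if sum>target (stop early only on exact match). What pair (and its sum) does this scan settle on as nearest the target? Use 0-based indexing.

pair (-4, 39) with sum 35 (|Δ|=0)

[0,13] -14+39=25 d=10 * → l++
[1,13] -11+39=28 d=7 * → l++
[2,13] -4+39=35 d=0 * → stop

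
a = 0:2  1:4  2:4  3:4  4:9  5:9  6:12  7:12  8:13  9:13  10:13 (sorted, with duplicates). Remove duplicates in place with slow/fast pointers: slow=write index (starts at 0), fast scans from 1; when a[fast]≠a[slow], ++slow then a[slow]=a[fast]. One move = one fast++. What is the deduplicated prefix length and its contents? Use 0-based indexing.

length 5; prefix = [2, 4, 9, 12, 13]

slow=0 fast=1: a[fast]=4≠a[slow]=2 write a[1]=4, slow++,fast++
slow=1 fast=2: a[fast]=4=a[slow] dup, fast++
slow=1 fast=3: a[fast]=4=a[slow] dup, fast++
slow=1 fast=4: a[fast]=9≠a[slow]=4 write a[2]=9, slow++,fast++
slow=2 fast=5: a[fast]=9=a[slow] dup, fast++
slow=2 fast=6: a[fast]=12≠a[slow]=9 write a[3]=12, slow++,fast++
slow=3 fast=7: a[fast]=12=a[slow] dup, fast++
slow=3 fast=8: a[fast]=13≠a[slow]=12 write a[4]=13, slow++,fast++
slow=4 fast=9: a[fast]=13=a[slow] dup, fast++
slow=4 fast=10: a[fast]=13=a[slow] dup, fast++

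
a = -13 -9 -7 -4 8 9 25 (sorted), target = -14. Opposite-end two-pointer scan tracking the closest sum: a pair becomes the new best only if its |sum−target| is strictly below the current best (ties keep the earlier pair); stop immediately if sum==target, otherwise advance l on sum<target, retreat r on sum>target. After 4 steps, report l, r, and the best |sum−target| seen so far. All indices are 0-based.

l=1, r=3, best |Δ|=3

[0,6] -13+25=12 d=26 * → r--
[0,5] -13+9=-4 d=10 * → r--
[0,4] -13+8=-5 d=9 * → r--
[0,3] -13+-4=-17 d=3 * → l++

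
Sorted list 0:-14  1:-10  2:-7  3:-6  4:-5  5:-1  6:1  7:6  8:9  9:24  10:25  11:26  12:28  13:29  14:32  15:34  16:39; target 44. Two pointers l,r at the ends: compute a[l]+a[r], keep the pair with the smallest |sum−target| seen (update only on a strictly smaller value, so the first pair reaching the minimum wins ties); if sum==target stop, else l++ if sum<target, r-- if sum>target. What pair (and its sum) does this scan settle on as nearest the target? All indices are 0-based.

pair (6, 39) with sum 45 (|Δ|=1)

l=0 r=16: -14+39=25 d=19 *, l++
l=1 r=16: -10+39=29 d=15 *, l++
l=2 r=16: -7+39=32 d=12 *, l++
l=3 r=16: -6+39=33 d=11 *, l++
l=4 r=16: -5+39=34 d=10 *, l++
l=5 r=16: -1+39=38 d=6 *, l++
l=6 r=16: 1+39=40 d=4 *, l++
l=7 r=16: 6+39=45 d=1 *, r--
l=7 r=15: 6+34=40 d=4, l++
l=8 r=15: 9+34=43 d=1, l++
l=9 r=15: 24+34=58 d=14, r--
l=9 r=14: 24+32=56 d=12, r--
l=9 r=13: 24+29=53 d=9, r--
l=9 r=12: 24+28=52 d=8, r--
l=9 r=11: 24+26=50 d=6, r--
l=9 r=10: 24+25=49 d=5, r--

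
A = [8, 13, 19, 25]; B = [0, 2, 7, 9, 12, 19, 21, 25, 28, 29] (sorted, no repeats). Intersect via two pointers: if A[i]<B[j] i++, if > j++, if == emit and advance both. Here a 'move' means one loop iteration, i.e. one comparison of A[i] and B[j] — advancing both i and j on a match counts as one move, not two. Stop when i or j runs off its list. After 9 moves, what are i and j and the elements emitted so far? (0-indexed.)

[i=0,j=0] 8>0 → j++
[i=0,j=1] 8>2 → j++
[i=0,j=2] 8>7 → j++
[i=0,j=3] 8<9 → i++
[i=1,j=3] 13>9 → j++
[i=1,j=4] 13>12 → j++
[i=1,j=5] 13<19 → i++
[i=2,j=5] 19==19 emit → i++,j++
[i=3,j=6] 25>21 → j++

i=3, j=7, emitted=[19]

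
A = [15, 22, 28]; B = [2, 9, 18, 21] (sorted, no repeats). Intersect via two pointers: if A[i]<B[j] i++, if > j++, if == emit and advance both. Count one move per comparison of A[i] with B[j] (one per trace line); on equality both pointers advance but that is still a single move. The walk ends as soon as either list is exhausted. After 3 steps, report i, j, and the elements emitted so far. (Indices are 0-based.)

[i=0,j=0] 15>2 → j++
[i=0,j=1] 15>9 → j++
[i=0,j=2] 15<18 → i++

i=1, j=2, emitted=[]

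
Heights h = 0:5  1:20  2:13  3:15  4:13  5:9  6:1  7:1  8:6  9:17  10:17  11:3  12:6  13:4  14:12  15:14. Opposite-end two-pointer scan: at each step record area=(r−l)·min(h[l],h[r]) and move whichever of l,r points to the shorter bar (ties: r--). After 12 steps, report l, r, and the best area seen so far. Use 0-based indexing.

[0,15] min(5,14)*15=75 best=75 * → l++
[1,15] min(20,14)*14=196 best=196 * → r--
[1,14] min(20,12)*13=156 best=196 → r--
[1,13] min(20,4)*12=48 best=196 → r--
[1,12] min(20,6)*11=66 best=196 → r--
[1,11] min(20,3)*10=30 best=196 → r--
[1,10] min(20,17)*9=153 best=196 → r--
[1,9] min(20,17)*8=136 best=196 → r--
[1,8] min(20,6)*7=42 best=196 → r--
[1,7] min(20,1)*6=6 best=196 → r--
[1,6] min(20,1)*5=5 best=196 → r--
[1,5] min(20,9)*4=36 best=196 → r--

l=1, r=4, best area=196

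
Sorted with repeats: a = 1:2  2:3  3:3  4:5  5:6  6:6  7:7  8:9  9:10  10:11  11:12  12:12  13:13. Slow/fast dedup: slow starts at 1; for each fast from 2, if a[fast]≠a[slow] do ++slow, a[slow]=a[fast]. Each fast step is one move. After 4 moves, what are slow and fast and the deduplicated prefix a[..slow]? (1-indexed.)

(s=1,f=2) a[fast]=3≠a[slow]=2 write a[2]=3 → slow++,fast++
(s=2,f=3) a[fast]=3=a[slow] dup → fast++
(s=2,f=4) a[fast]=5≠a[slow]=3 write a[3]=5 → slow++,fast++
(s=3,f=5) a[fast]=6≠a[slow]=5 write a[4]=6 → slow++,fast++

slow=4, fast=6, prefix=[2, 3, 5, 6]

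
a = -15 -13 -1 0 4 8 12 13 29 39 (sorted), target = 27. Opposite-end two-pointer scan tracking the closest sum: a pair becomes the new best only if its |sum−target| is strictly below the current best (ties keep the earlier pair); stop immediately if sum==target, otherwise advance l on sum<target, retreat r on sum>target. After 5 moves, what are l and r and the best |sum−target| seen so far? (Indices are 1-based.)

l=1 r=10: -15+39=24 d=3 *, l++
l=2 r=10: -13+39=26 d=1 *, l++
l=3 r=10: -1+39=38 d=11, r--
l=3 r=9: -1+29=28 d=1, r--
l=3 r=8: -1+13=12 d=15, l++

l=4, r=8, best |Δ|=1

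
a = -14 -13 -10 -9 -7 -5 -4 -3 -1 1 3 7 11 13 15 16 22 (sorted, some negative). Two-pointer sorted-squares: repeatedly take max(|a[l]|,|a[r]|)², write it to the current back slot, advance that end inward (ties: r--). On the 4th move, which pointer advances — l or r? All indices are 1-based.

l=1 r=17: |-14|<=|22| out[17]=484, r--
l=1 r=16: |-14|<=|16| out[16]=256, r--
l=1 r=15: |-14|<=|15| out[15]=225, r--
l=1 r=14: |-14|>|13| out[14]=196, l++

l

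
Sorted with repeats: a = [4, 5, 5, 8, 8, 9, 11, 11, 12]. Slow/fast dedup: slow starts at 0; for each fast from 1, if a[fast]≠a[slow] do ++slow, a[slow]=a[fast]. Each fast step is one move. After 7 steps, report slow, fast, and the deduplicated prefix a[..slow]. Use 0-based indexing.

(s=0,f=1) a[fast]=5≠a[slow]=4 write a[1]=5 → slow++,fast++
(s=1,f=2) a[fast]=5=a[slow] dup → fast++
(s=1,f=3) a[fast]=8≠a[slow]=5 write a[2]=8 → slow++,fast++
(s=2,f=4) a[fast]=8=a[slow] dup → fast++
(s=2,f=5) a[fast]=9≠a[slow]=8 write a[3]=9 → slow++,fast++
(s=3,f=6) a[fast]=11≠a[slow]=9 write a[4]=11 → slow++,fast++
(s=4,f=7) a[fast]=11=a[slow] dup → fast++

slow=4, fast=8, prefix=[4, 5, 8, 9, 11]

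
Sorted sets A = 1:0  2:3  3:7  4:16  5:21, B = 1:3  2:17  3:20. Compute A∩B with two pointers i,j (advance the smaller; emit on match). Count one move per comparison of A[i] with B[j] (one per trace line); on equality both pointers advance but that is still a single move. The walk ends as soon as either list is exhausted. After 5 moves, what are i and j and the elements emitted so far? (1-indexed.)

i=5, j=3, emitted=[3]

[i=1,j=1] 0<3 → i++
[i=2,j=1] 3==3 emit → i++,j++
[i=3,j=2] 7<17 → i++
[i=4,j=2] 16<17 → i++
[i=5,j=2] 21>17 → j++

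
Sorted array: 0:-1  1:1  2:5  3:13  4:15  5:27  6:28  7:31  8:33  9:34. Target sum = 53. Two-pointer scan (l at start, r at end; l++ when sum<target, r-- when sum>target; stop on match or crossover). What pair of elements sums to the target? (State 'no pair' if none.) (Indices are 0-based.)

no pair

[0,9] -1+34=33 <53 → l++
[1,9] 1+34=35 <53 → l++
[2,9] 5+34=39 <53 → l++
[3,9] 13+34=47 <53 → l++
[4,9] 15+34=49 <53 → l++
[5,9] 27+34=61 >53 → r--
[5,8] 27+33=60 >53 → r--
[5,7] 27+31=58 >53 → r--
[5,6] 27+28=55 >53 → r--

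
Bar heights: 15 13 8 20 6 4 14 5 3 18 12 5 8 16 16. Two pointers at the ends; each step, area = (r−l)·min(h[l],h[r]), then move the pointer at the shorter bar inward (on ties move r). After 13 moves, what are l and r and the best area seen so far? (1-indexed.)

l=4, r=5, best area=210

[1,15] min(15,16)*14=210 best=210 * → l++
[2,15] min(13,16)*13=169 best=210 → l++
[3,15] min(8,16)*12=96 best=210 → l++
[4,15] min(20,16)*11=176 best=210 → r--
[4,14] min(20,16)*10=160 best=210 → r--
[4,13] min(20,8)*9=72 best=210 → r--
[4,12] min(20,5)*8=40 best=210 → r--
[4,11] min(20,12)*7=84 best=210 → r--
[4,10] min(20,18)*6=108 best=210 → r--
[4,9] min(20,3)*5=15 best=210 → r--
[4,8] min(20,5)*4=20 best=210 → r--
[4,7] min(20,14)*3=42 best=210 → r--
[4,6] min(20,4)*2=8 best=210 → r--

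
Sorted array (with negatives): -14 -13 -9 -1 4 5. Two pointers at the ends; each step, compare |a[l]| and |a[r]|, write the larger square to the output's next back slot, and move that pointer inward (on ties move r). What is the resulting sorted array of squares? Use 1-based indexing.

[1, 16, 25, 81, 169, 196]

[1,6] |-14|>|5| out[6]=196 → l++
[2,6] |-13|>|5| out[5]=169 → l++
[3,6] |-9|>|5| out[4]=81 → l++
[4,6] |-1|<=|5| out[3]=25 → r--
[4,5] |-1|<=|4| out[2]=16 → r--
[4,4] |-1|<=|-1| out[1]=1 → r--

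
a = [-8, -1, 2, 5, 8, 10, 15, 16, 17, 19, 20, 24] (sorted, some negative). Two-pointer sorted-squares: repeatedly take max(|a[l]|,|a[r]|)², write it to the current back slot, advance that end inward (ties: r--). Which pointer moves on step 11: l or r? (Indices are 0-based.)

r

[0,11] |-8|<=|24| out[11]=576 → r--
[0,10] |-8|<=|20| out[10]=400 → r--
[0,9] |-8|<=|19| out[9]=361 → r--
[0,8] |-8|<=|17| out[8]=289 → r--
[0,7] |-8|<=|16| out[7]=256 → r--
[0,6] |-8|<=|15| out[6]=225 → r--
[0,5] |-8|<=|10| out[5]=100 → r--
[0,4] |-8|<=|8| out[4]=64 → r--
[0,3] |-8|>|5| out[3]=64 → l++
[1,3] |-1|<=|5| out[2]=25 → r--
[1,2] |-1|<=|2| out[1]=4 → r--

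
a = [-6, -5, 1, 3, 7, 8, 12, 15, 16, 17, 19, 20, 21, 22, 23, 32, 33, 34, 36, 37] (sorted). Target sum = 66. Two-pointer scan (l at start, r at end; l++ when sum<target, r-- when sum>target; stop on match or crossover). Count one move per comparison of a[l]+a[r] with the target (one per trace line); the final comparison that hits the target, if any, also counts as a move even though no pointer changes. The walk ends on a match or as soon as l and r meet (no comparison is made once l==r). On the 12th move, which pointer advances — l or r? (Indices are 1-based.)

l=1 r=20: -6+37=31 <66, l++
l=2 r=20: -5+37=32 <66, l++
l=3 r=20: 1+37=38 <66, l++
l=4 r=20: 3+37=40 <66, l++
l=5 r=20: 7+37=44 <66, l++
l=6 r=20: 8+37=45 <66, l++
l=7 r=20: 12+37=49 <66, l++
l=8 r=20: 15+37=52 <66, l++
l=9 r=20: 16+37=53 <66, l++
l=10 r=20: 17+37=54 <66, l++
l=11 r=20: 19+37=56 <66, l++
l=12 r=20: 20+37=57 <66, l++

l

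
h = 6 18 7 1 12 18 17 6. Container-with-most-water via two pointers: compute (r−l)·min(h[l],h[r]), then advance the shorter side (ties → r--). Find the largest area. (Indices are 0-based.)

l=0 r=7: min(6,6)*7=42 best=42 *, r--
l=0 r=6: min(6,17)*6=36 best=42, l++
l=1 r=6: min(18,17)*5=85 best=85 *, r--
l=1 r=5: min(18,18)*4=72 best=85, r--
l=1 r=4: min(18,12)*3=36 best=85, r--
l=1 r=3: min(18,1)*2=2 best=85, r--
l=1 r=2: min(18,7)*1=7 best=85, r--

max area = 85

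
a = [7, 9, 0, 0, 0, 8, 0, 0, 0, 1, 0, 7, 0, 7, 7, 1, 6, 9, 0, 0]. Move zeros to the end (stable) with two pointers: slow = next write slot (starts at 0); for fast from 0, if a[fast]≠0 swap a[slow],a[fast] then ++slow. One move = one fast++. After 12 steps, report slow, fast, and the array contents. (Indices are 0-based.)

slow=5, fast=12, a=[7, 9, 8, 1, 7, 0, 0, 0, 0, 0, 0, 0, 0, 7, 7, 1, 6, 9, 0, 0]

(s=0,f=0) a[fast]=7≠0 swap→a[0]=7 → slow++,fast++
(s=1,f=1) a[fast]=9≠0 swap→a[1]=9 → slow++,fast++
(s=2,f=2) a[fast]=0 → fast++
(s=2,f=3) a[fast]=0 → fast++
(s=2,f=4) a[fast]=0 → fast++
(s=2,f=5) a[fast]=8≠0 swap→a[2]=8 → slow++,fast++
(s=3,f=6) a[fast]=0 → fast++
(s=3,f=7) a[fast]=0 → fast++
(s=3,f=8) a[fast]=0 → fast++
(s=3,f=9) a[fast]=1≠0 swap→a[3]=1 → slow++,fast++
(s=4,f=10) a[fast]=0 → fast++
(s=4,f=11) a[fast]=7≠0 swap→a[4]=7 → slow++,fast++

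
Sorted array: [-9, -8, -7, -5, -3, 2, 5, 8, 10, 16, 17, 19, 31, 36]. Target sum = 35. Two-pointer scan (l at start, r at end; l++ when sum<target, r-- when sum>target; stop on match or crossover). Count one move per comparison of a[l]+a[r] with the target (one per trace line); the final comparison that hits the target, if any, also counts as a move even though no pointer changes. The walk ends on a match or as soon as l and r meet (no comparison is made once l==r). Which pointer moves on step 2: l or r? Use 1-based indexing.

l

[1,14] -9+36=27 <35 → l++
[2,14] -8+36=28 <35 → l++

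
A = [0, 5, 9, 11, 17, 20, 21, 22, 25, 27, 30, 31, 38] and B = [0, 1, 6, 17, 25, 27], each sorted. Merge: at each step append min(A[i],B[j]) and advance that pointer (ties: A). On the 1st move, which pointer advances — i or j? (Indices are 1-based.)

i

i=1 j=1: A[i]=0<=B[j]=0 take 0, i++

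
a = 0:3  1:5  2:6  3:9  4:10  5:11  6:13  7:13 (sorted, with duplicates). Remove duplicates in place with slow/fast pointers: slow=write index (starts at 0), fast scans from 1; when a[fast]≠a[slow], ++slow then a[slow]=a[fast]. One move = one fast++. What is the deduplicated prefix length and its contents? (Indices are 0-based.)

slow=0 fast=1: a[fast]=5≠a[slow]=3 write a[1]=5, slow++,fast++
slow=1 fast=2: a[fast]=6≠a[slow]=5 write a[2]=6, slow++,fast++
slow=2 fast=3: a[fast]=9≠a[slow]=6 write a[3]=9, slow++,fast++
slow=3 fast=4: a[fast]=10≠a[slow]=9 write a[4]=10, slow++,fast++
slow=4 fast=5: a[fast]=11≠a[slow]=10 write a[5]=11, slow++,fast++
slow=5 fast=6: a[fast]=13≠a[slow]=11 write a[6]=13, slow++,fast++
slow=6 fast=7: a[fast]=13=a[slow] dup, fast++

length 7; prefix = [3, 5, 6, 9, 10, 11, 13]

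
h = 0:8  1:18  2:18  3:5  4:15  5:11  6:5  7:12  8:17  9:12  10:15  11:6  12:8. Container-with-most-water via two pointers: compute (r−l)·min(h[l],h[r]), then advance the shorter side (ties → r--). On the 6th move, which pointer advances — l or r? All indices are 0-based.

l=0 r=12: min(8,8)*12=96 best=96 *, r--
l=0 r=11: min(8,6)*11=66 best=96, r--
l=0 r=10: min(8,15)*10=80 best=96, l++
l=1 r=10: min(18,15)*9=135 best=135 *, r--
l=1 r=9: min(18,12)*8=96 best=135, r--
l=1 r=8: min(18,17)*7=119 best=135, r--

r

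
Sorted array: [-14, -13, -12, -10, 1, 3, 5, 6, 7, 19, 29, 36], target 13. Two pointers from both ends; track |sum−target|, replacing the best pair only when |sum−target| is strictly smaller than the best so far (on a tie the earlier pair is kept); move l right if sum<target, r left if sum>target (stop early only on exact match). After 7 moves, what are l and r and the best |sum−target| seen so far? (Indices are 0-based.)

l=4, r=8, best |Δ|=2

l=0 r=11: -14+36=22 d=9 *, r--
l=0 r=10: -14+29=15 d=2 *, r--
l=0 r=9: -14+19=5 d=8, l++
l=1 r=9: -13+19=6 d=7, l++
l=2 r=9: -12+19=7 d=6, l++
l=3 r=9: -10+19=9 d=4, l++
l=4 r=9: 1+19=20 d=7, r--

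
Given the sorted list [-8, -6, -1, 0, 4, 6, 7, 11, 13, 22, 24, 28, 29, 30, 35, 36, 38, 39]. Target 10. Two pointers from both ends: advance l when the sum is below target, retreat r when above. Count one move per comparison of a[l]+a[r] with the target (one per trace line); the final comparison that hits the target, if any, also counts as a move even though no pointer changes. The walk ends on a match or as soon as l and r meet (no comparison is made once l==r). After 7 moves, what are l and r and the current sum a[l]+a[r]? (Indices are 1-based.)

l=1, r=11, sum=16

[1,18] -8+39=31 >10 → r--
[1,17] -8+38=30 >10 → r--
[1,16] -8+36=28 >10 → r--
[1,15] -8+35=27 >10 → r--
[1,14] -8+30=22 >10 → r--
[1,13] -8+29=21 >10 → r--
[1,12] -8+28=20 >10 → r--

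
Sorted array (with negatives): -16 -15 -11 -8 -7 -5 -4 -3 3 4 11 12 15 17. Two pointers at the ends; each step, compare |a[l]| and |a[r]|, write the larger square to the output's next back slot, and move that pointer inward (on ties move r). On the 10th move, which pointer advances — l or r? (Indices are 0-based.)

l

[0,13] |-16|<=|17| out[13]=289 → r--
[0,12] |-16|>|15| out[12]=256 → l++
[1,12] |-15|<=|15| out[11]=225 → r--
[1,11] |-15|>|12| out[10]=225 → l++
[2,11] |-11|<=|12| out[9]=144 → r--
[2,10] |-11|<=|11| out[8]=121 → r--
[2,9] |-11|>|4| out[7]=121 → l++
[3,9] |-8|>|4| out[6]=64 → l++
[4,9] |-7|>|4| out[5]=49 → l++
[5,9] |-5|>|4| out[4]=25 → l++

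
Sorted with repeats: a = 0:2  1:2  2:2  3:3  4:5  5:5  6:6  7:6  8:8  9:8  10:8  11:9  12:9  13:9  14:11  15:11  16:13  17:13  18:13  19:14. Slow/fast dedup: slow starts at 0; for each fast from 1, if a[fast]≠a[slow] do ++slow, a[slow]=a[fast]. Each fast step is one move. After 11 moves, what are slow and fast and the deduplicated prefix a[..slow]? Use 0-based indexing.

slow=5, fast=12, prefix=[2, 3, 5, 6, 8, 9]

slow=0 fast=1: a[fast]=2=a[slow] dup, fast++
slow=0 fast=2: a[fast]=2=a[slow] dup, fast++
slow=0 fast=3: a[fast]=3≠a[slow]=2 write a[1]=3, slow++,fast++
slow=1 fast=4: a[fast]=5≠a[slow]=3 write a[2]=5, slow++,fast++
slow=2 fast=5: a[fast]=5=a[slow] dup, fast++
slow=2 fast=6: a[fast]=6≠a[slow]=5 write a[3]=6, slow++,fast++
slow=3 fast=7: a[fast]=6=a[slow] dup, fast++
slow=3 fast=8: a[fast]=8≠a[slow]=6 write a[4]=8, slow++,fast++
slow=4 fast=9: a[fast]=8=a[slow] dup, fast++
slow=4 fast=10: a[fast]=8=a[slow] dup, fast++
slow=4 fast=11: a[fast]=9≠a[slow]=8 write a[5]=9, slow++,fast++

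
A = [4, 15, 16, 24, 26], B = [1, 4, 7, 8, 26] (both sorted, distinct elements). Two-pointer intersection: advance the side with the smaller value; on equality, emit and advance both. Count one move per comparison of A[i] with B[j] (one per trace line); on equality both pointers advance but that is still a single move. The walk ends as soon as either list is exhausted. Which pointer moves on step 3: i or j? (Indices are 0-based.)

[i=0,j=0] 4>1 → j++
[i=0,j=1] 4==4 emit → i++,j++
[i=1,j=2] 15>7 → j++

j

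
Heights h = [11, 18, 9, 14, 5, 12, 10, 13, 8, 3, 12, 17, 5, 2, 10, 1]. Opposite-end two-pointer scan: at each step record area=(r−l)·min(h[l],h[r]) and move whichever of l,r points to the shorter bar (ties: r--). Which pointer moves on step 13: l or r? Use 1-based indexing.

r

[1,16] min(11,1)*15=15 best=15 * → r--
[1,15] min(11,10)*14=140 best=140 * → r--
[1,14] min(11,2)*13=26 best=140 → r--
[1,13] min(11,5)*12=60 best=140 → r--
[1,12] min(11,17)*11=121 best=140 → l++
[2,12] min(18,17)*10=170 best=170 * → r--
[2,11] min(18,12)*9=108 best=170 → r--
[2,10] min(18,3)*8=24 best=170 → r--
[2,9] min(18,8)*7=56 best=170 → r--
[2,8] min(18,13)*6=78 best=170 → r--
[2,7] min(18,10)*5=50 best=170 → r--
[2,6] min(18,12)*4=48 best=170 → r--
[2,5] min(18,5)*3=15 best=170 → r--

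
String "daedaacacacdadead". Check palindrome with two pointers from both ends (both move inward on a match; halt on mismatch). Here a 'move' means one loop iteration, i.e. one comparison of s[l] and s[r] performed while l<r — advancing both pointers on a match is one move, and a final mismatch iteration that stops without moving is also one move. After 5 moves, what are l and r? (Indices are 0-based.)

l=0 r=16: 'd'=='d', l++,r--
l=1 r=15: 'a'=='a', l++,r--
l=2 r=14: 'e'=='e', l++,r--
l=3 r=13: 'd'=='d', l++,r--
l=4 r=12: 'a'=='a', l++,r--

l=5, r=11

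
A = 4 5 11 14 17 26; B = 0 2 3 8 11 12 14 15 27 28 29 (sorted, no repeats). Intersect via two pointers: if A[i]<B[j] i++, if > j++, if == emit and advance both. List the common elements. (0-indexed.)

intersection = [11, 14]

i=0 j=0: 4>0, j++
i=0 j=1: 4>2, j++
i=0 j=2: 4>3, j++
i=0 j=3: 4<8, i++
i=1 j=3: 5<8, i++
i=2 j=3: 11>8, j++
i=2 j=4: 11==11 emit, i++,j++
i=3 j=5: 14>12, j++
i=3 j=6: 14==14 emit, i++,j++
i=4 j=7: 17>15, j++
i=4 j=8: 17<27, i++
i=5 j=8: 26<27, i++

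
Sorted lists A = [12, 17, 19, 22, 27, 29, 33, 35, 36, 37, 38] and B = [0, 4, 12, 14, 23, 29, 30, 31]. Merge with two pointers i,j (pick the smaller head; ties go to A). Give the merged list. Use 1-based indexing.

i=1 j=1: A[i]=12>B[j]=0 take 0, j++
i=1 j=2: A[i]=12>B[j]=4 take 4, j++
i=1 j=3: A[i]=12<=B[j]=12 take 12, i++
i=2 j=3: A[i]=17>B[j]=12 take 12, j++
i=2 j=4: A[i]=17>B[j]=14 take 14, j++
i=2 j=5: A[i]=17<=B[j]=23 take 17, i++
i=3 j=5: A[i]=19<=B[j]=23 take 19, i++
i=4 j=5: A[i]=22<=B[j]=23 take 22, i++
i=5 j=5: A[i]=27>B[j]=23 take 23, j++
i=5 j=6: A[i]=27<=B[j]=29 take 27, i++
i=6 j=6: A[i]=29<=B[j]=29 take 29, i++
i=7 j=6: A[i]=33>B[j]=29 take 29, j++
i=7 j=7: A[i]=33>B[j]=30 take 30, j++
i=7 j=8: A[i]=33>B[j]=31 take 31, j++
i=7 j=9: B done, take A[i]=33, i++
i=8 j=9: B done, take A[i]=35, i++
i=9 j=9: B done, take A[i]=36, i++
i=10 j=9: B done, take A[i]=37, i++
i=11 j=9: B done, take A[i]=38, i++

[0, 4, 12, 12, 14, 17, 19, 22, 23, 27, 29, 29, 30, 31, 33, 35, 36, 37, 38]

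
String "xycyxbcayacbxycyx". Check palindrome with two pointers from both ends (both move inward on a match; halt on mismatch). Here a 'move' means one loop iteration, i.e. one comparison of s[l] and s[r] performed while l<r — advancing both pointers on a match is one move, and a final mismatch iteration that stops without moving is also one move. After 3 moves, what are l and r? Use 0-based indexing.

l=0 r=16: 'x'=='x', l++,r--
l=1 r=15: 'y'=='y', l++,r--
l=2 r=14: 'c'=='c', l++,r--

l=3, r=13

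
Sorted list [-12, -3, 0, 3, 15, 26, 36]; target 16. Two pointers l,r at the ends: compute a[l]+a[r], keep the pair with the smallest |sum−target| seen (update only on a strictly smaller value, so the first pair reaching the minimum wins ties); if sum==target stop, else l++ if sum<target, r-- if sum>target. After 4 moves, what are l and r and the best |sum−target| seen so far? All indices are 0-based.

[0,6] -12+36=24 d=8 * → r--
[0,5] -12+26=14 d=2 * → l++
[1,5] -3+26=23 d=7 → r--
[1,4] -3+15=12 d=4 → l++

l=2, r=4, best |Δ|=2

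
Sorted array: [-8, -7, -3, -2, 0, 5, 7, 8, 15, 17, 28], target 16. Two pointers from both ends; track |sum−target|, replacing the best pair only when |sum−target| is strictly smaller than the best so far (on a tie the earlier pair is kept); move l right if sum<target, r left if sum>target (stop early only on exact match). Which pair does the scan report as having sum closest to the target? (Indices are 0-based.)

pair (-2, 17) with sum 15 (|Δ|=1)

l=0 r=10: -8+28=20 d=4 *, r--
l=0 r=9: -8+17=9 d=7, l++
l=1 r=9: -7+17=10 d=6, l++
l=2 r=9: -3+17=14 d=2 *, l++
l=3 r=9: -2+17=15 d=1 *, l++
l=4 r=9: 0+17=17 d=1, r--
l=4 r=8: 0+15=15 d=1, l++
l=5 r=8: 5+15=20 d=4, r--
l=5 r=7: 5+8=13 d=3, l++
l=6 r=7: 7+8=15 d=1, l++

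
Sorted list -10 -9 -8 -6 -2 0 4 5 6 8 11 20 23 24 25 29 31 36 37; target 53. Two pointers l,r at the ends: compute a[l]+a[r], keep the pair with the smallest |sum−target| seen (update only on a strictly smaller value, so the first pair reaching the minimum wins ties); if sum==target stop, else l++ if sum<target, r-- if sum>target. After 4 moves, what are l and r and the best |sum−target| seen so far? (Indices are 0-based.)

l=4, r=18, best |Δ|=22

l=0 r=18: -10+37=27 d=26 *, l++
l=1 r=18: -9+37=28 d=25 *, l++
l=2 r=18: -8+37=29 d=24 *, l++
l=3 r=18: -6+37=31 d=22 *, l++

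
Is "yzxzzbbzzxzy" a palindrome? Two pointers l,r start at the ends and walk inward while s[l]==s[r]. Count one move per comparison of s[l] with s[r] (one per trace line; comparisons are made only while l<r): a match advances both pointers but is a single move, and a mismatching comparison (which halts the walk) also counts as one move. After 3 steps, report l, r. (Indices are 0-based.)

l=3, r=8

l=0 r=11: 'y'=='y', l++,r--
l=1 r=10: 'z'=='z', l++,r--
l=2 r=9: 'x'=='x', l++,r--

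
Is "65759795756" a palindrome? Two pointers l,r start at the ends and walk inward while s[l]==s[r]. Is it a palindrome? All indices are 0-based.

[0,10] '6'=='6' → l++,r--
[1,9] '5'=='5' → l++,r--
[2,8] '7'=='7' → l++,r--
[3,7] '5'=='5' → l++,r--
[4,6] '9'=='9' → l++,r--

palindrome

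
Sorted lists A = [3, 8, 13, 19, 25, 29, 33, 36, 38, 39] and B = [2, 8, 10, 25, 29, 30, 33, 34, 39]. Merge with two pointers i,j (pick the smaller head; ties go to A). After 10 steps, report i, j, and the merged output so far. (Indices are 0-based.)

i=6, j=4, merged so far=[2, 3, 8, 8, 10, 13, 19, 25, 25, 29]

i=0 j=0: A[i]=3>B[j]=2 take 2, j++
i=0 j=1: A[i]=3<=B[j]=8 take 3, i++
i=1 j=1: A[i]=8<=B[j]=8 take 8, i++
i=2 j=1: A[i]=13>B[j]=8 take 8, j++
i=2 j=2: A[i]=13>B[j]=10 take 10, j++
i=2 j=3: A[i]=13<=B[j]=25 take 13, i++
i=3 j=3: A[i]=19<=B[j]=25 take 19, i++
i=4 j=3: A[i]=25<=B[j]=25 take 25, i++
i=5 j=3: A[i]=29>B[j]=25 take 25, j++
i=5 j=4: A[i]=29<=B[j]=29 take 29, i++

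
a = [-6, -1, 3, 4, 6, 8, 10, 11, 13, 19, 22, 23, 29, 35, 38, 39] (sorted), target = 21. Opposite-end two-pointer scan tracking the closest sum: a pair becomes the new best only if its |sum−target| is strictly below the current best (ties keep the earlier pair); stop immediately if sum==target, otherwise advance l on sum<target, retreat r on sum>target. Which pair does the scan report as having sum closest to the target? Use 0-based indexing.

pair (-1, 22) with sum 21 (|Δ|=0)

[0,15] -6+39=33 d=12 * → r--
[0,14] -6+38=32 d=11 * → r--
[0,13] -6+35=29 d=8 * → r--
[0,12] -6+29=23 d=2 * → r--
[0,11] -6+23=17 d=4 → l++
[1,11] -1+23=22 d=1 * → r--
[1,10] -1+22=21 d=0 * → stop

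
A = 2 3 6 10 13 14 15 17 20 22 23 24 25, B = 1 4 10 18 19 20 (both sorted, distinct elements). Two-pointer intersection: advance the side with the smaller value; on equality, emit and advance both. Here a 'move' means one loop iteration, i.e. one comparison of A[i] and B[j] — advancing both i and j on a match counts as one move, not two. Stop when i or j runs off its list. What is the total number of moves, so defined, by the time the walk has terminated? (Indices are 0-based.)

13 moves

[i=0,j=0] 2>1 → j++
[i=0,j=1] 2<4 → i++
[i=1,j=1] 3<4 → i++
[i=2,j=1] 6>4 → j++
[i=2,j=2] 6<10 → i++
[i=3,j=2] 10==10 emit → i++,j++
[i=4,j=3] 13<18 → i++
[i=5,j=3] 14<18 → i++
[i=6,j=3] 15<18 → i++
[i=7,j=3] 17<18 → i++
[i=8,j=3] 20>18 → j++
[i=8,j=4] 20>19 → j++
[i=8,j=5] 20==20 emit → i++,j++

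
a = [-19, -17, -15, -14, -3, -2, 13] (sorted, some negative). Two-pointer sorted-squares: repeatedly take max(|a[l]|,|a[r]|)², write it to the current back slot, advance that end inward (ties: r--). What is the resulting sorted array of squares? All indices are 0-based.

[4, 9, 169, 196, 225, 289, 361]

l=0 r=6: |-19|>|13| out[6]=361, l++
l=1 r=6: |-17|>|13| out[5]=289, l++
l=2 r=6: |-15|>|13| out[4]=225, l++
l=3 r=6: |-14|>|13| out[3]=196, l++
l=4 r=6: |-3|<=|13| out[2]=169, r--
l=4 r=5: |-3|>|-2| out[1]=9, l++
l=5 r=5: |-2|<=|-2| out[0]=4, r--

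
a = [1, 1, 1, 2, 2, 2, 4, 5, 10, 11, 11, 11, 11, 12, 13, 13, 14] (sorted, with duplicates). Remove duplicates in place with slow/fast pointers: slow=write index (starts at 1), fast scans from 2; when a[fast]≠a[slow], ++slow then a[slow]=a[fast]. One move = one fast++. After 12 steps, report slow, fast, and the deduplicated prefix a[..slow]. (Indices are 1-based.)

slow=6, fast=14, prefix=[1, 2, 4, 5, 10, 11]

(s=1,f=2) a[fast]=1=a[slow] dup → fast++
(s=1,f=3) a[fast]=1=a[slow] dup → fast++
(s=1,f=4) a[fast]=2≠a[slow]=1 write a[2]=2 → slow++,fast++
(s=2,f=5) a[fast]=2=a[slow] dup → fast++
(s=2,f=6) a[fast]=2=a[slow] dup → fast++
(s=2,f=7) a[fast]=4≠a[slow]=2 write a[3]=4 → slow++,fast++
(s=3,f=8) a[fast]=5≠a[slow]=4 write a[4]=5 → slow++,fast++
(s=4,f=9) a[fast]=10≠a[slow]=5 write a[5]=10 → slow++,fast++
(s=5,f=10) a[fast]=11≠a[slow]=10 write a[6]=11 → slow++,fast++
(s=6,f=11) a[fast]=11=a[slow] dup → fast++
(s=6,f=12) a[fast]=11=a[slow] dup → fast++
(s=6,f=13) a[fast]=11=a[slow] dup → fast++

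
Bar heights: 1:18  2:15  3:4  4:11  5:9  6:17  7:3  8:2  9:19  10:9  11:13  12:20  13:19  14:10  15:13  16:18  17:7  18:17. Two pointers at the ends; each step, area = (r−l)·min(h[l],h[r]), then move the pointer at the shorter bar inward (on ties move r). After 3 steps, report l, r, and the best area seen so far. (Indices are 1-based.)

l=1, r=15, best area=289

[1,18] min(18,17)*17=289 best=289 * → r--
[1,17] min(18,7)*16=112 best=289 → r--
[1,16] min(18,18)*15=270 best=289 → r--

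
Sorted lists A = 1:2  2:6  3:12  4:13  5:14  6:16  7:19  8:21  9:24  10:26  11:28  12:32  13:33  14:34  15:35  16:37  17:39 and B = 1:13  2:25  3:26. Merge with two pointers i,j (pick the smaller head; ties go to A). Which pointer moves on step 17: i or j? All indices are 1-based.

[i=1,j=1] A[i]=2<=B[j]=13 take 2 → i++
[i=2,j=1] A[i]=6<=B[j]=13 take 6 → i++
[i=3,j=1] A[i]=12<=B[j]=13 take 12 → i++
[i=4,j=1] A[i]=13<=B[j]=13 take 13 → i++
[i=5,j=1] A[i]=14>B[j]=13 take 13 → j++
[i=5,j=2] A[i]=14<=B[j]=25 take 14 → i++
[i=6,j=2] A[i]=16<=B[j]=25 take 16 → i++
[i=7,j=2] A[i]=19<=B[j]=25 take 19 → i++
[i=8,j=2] A[i]=21<=B[j]=25 take 21 → i++
[i=9,j=2] A[i]=24<=B[j]=25 take 24 → i++
[i=10,j=2] A[i]=26>B[j]=25 take 25 → j++
[i=10,j=3] A[i]=26<=B[j]=26 take 26 → i++
[i=11,j=3] A[i]=28>B[j]=26 take 26 → j++
[i=11,j=4] B done, take A[i]=28 → i++
[i=12,j=4] B done, take A[i]=32 → i++
[i=13,j=4] B done, take A[i]=33 → i++
[i=14,j=4] B done, take A[i]=34 → i++

i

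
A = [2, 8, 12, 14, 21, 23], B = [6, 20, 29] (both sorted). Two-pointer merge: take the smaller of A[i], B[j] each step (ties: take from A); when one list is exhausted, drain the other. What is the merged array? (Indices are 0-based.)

[i=0,j=0] A[i]=2<=B[j]=6 take 2 → i++
[i=1,j=0] A[i]=8>B[j]=6 take 6 → j++
[i=1,j=1] A[i]=8<=B[j]=20 take 8 → i++
[i=2,j=1] A[i]=12<=B[j]=20 take 12 → i++
[i=3,j=1] A[i]=14<=B[j]=20 take 14 → i++
[i=4,j=1] A[i]=21>B[j]=20 take 20 → j++
[i=4,j=2] A[i]=21<=B[j]=29 take 21 → i++
[i=5,j=2] A[i]=23<=B[j]=29 take 23 → i++
[i=6,j=2] A done, take B[j]=29 → j++

[2, 6, 8, 12, 14, 20, 21, 23, 29]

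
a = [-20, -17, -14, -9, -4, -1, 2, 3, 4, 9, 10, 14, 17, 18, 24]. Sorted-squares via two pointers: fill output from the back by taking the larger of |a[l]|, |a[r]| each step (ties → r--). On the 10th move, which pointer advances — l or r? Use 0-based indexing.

l

l=0 r=14: |-20|<=|24| out[14]=576, r--
l=0 r=13: |-20|>|18| out[13]=400, l++
l=1 r=13: |-17|<=|18| out[12]=324, r--
l=1 r=12: |-17|<=|17| out[11]=289, r--
l=1 r=11: |-17|>|14| out[10]=289, l++
l=2 r=11: |-14|<=|14| out[9]=196, r--
l=2 r=10: |-14|>|10| out[8]=196, l++
l=3 r=10: |-9|<=|10| out[7]=100, r--
l=3 r=9: |-9|<=|9| out[6]=81, r--
l=3 r=8: |-9|>|4| out[5]=81, l++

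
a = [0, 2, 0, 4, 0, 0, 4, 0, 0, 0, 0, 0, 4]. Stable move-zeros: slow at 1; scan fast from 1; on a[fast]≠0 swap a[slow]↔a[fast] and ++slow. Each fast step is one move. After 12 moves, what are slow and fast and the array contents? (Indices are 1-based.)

slow=4, fast=13, a=[2, 4, 4, 0, 0, 0, 0, 0, 0, 0, 0, 0, 4]

(s=1,f=1) a[fast]=0 → fast++
(s=1,f=2) a[fast]=2≠0 swap→a[1]=2 → slow++,fast++
(s=2,f=3) a[fast]=0 → fast++
(s=2,f=4) a[fast]=4≠0 swap→a[2]=4 → slow++,fast++
(s=3,f=5) a[fast]=0 → fast++
(s=3,f=6) a[fast]=0 → fast++
(s=3,f=7) a[fast]=4≠0 swap→a[3]=4 → slow++,fast++
(s=4,f=8) a[fast]=0 → fast++
(s=4,f=9) a[fast]=0 → fast++
(s=4,f=10) a[fast]=0 → fast++
(s=4,f=11) a[fast]=0 → fast++
(s=4,f=12) a[fast]=0 → fast++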